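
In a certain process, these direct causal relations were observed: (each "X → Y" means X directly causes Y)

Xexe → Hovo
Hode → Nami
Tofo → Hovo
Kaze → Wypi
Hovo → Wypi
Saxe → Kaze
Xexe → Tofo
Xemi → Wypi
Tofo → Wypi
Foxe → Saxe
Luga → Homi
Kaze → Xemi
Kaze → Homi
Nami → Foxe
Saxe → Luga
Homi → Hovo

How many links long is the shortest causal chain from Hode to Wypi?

Shortest chain: Hode → Nami → Foxe → Saxe → Kaze → Wypi.

5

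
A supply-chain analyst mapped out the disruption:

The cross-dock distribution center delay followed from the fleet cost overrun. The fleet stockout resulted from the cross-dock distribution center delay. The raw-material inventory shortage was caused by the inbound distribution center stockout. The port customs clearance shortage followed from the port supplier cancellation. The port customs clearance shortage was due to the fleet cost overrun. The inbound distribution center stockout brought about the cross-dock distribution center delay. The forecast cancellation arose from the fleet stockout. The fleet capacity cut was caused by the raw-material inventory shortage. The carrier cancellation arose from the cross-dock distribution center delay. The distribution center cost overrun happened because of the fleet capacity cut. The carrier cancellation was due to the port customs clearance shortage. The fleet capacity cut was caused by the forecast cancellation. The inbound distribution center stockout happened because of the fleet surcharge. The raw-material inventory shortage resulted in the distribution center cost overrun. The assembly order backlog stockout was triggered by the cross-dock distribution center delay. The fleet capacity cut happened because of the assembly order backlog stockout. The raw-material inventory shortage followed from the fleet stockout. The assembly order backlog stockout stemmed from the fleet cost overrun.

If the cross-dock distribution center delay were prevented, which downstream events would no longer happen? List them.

Downstream of the cross-dock distribution center delay: the assembly order backlog stockout, the fleet stockout, the forecast cancellation, the raw-material inventory shortage, the fleet capacity cut, the distribution center cost overrun, the carrier cancellation.
Of those, still caused via another path: the assembly order backlog stockout, the raw-material inventory shortage, the fleet capacity cut, the distribution center cost overrun, the carrier cancellation.
The remainder have no surviving cause.

the fleet stockout, the forecast cancellation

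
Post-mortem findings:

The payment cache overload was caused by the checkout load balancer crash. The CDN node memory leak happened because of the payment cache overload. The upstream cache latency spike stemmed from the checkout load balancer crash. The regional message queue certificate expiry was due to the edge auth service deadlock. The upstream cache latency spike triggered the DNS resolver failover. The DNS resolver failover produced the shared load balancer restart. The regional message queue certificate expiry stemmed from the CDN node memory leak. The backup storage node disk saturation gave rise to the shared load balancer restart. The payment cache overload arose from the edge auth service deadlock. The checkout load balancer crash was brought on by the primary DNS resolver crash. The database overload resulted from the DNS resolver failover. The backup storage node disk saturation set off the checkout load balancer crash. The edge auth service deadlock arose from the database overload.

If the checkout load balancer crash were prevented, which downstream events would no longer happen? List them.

the CDN node memory leak, the DNS resolver failover, the database overload, the edge auth service deadlock, the payment cache overload, the regional message queue certificate expiry, the upstream cache latency spike

Downstream of the checkout load balancer crash: the upstream cache latency spike, the DNS resolver failover, the database overload, the edge auth service deadlock, the payment cache overload, the shared load balancer restart, the CDN node memory leak, the regional message queue certificate expiry.
Of those, still caused via another path: the shared load balancer restart.
The remainder have no surviving cause.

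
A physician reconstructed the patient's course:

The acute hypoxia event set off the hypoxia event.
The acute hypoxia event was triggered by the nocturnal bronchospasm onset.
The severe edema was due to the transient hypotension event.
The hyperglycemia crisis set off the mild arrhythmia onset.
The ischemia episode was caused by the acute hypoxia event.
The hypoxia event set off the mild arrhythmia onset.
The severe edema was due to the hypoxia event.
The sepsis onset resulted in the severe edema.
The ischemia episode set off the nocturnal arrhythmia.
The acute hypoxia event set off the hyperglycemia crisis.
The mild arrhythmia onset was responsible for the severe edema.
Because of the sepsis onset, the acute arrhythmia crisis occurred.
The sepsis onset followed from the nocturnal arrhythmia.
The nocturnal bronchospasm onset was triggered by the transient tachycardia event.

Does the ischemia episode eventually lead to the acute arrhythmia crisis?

Yes

There is a causal chain: the ischemia episode → the nocturnal arrhythmia → the sepsis onset → the acute arrhythmia crisis.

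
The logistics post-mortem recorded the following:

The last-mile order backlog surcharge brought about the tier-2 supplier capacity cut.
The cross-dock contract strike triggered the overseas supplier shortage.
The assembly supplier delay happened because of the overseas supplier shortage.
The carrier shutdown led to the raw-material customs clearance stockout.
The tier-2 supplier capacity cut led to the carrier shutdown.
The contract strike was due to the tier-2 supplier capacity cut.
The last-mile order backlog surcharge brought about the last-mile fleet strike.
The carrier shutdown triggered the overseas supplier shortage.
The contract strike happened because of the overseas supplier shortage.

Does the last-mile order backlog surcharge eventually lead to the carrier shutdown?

Yes

There is a causal chain: the last-mile order backlog surcharge → the tier-2 supplier capacity cut → the carrier shutdown.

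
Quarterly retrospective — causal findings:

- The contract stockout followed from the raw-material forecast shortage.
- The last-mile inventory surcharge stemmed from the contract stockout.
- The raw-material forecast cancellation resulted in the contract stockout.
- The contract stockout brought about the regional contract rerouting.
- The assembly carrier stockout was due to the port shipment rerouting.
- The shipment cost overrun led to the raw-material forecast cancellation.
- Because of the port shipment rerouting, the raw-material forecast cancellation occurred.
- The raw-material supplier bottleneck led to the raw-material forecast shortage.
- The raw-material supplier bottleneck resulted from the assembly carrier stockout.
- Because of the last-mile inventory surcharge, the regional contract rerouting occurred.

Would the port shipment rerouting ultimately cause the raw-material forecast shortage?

Yes

There is a causal chain: the port shipment rerouting → the assembly carrier stockout → the raw-material supplier bottleneck → the raw-material forecast shortage.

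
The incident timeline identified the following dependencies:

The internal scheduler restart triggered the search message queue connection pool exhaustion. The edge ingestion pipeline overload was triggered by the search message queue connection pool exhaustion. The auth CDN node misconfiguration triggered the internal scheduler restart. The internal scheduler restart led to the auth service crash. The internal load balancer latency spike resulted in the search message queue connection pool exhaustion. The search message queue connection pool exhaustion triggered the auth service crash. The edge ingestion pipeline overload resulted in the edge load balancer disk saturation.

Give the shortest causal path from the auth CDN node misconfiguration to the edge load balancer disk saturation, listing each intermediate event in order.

the auth CDN node misconfiguration → the internal scheduler restart → the search message queue connection pool exhaustion → the edge ingestion pipeline overload → the edge load balancer disk saturation

the auth CDN node misconfiguration → the internal scheduler restart
the internal scheduler restart → the search message queue connection pool exhaustion
the search message queue connection pool exhaustion → the edge ingestion pipeline overload
the edge ingestion pipeline overload → the edge load balancer disk saturation
Length: 4 steps.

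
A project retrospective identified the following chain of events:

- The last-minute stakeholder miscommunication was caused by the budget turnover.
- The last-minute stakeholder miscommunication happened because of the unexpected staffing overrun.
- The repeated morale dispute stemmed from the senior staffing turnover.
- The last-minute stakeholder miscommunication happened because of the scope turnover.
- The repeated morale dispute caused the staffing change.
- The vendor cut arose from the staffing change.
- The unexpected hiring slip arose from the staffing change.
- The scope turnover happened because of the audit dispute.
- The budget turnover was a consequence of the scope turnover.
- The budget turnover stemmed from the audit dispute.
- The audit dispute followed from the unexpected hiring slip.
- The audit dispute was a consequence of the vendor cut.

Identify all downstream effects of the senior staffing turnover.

Direct effects: the repeated morale dispute.
2 steps out: the staffing change.
3 steps out: the vendor cut, the unexpected hiring slip.
4 steps out: the audit dispute.
5 steps out: the scope turnover, the budget turnover.
6 steps out: the last-minute stakeholder miscommunication.
Not reachable from it: the unexpected staffing overrun.

the audit dispute, the budget turnover, the last-minute stakeholder miscommunication, the repeated morale dispute, the scope turnover, the staffing change, the unexpected hiring slip, the vendor cut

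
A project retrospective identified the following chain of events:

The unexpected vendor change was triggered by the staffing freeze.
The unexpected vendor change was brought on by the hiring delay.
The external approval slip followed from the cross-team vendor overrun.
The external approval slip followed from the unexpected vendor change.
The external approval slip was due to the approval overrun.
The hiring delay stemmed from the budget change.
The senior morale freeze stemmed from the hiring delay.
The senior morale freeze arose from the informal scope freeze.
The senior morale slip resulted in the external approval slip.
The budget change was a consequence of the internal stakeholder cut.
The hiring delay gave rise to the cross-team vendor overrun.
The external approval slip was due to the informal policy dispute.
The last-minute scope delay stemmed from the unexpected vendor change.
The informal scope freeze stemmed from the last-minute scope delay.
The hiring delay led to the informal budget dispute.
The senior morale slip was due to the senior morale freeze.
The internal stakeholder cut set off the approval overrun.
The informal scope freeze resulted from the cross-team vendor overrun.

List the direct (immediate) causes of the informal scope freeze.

Upstream contributors include the internal stakeholder cut, the budget change, the hiring delay, the staffing freeze, the unexpected vendor change, but only the cross-team vendor overrun, the last-minute scope delay feed directly into the informal scope freeze.

the cross-team vendor overrun, the last-minute scope delay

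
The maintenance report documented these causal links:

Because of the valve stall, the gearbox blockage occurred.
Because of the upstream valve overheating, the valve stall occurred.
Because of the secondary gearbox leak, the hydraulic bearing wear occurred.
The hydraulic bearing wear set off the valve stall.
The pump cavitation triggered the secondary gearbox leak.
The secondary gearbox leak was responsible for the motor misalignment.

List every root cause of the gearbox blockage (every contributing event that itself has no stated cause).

the pump cavitation, the upstream valve overheating

Tracing upstream from the gearbox blockage: the gearbox blockage ← the valve stall ← the hydraulic bearing wear ← the secondary gearbox leak ← the pump cavitation.
A separate upstream branch: the gearbox blockage ← the valve stall ← the upstream valve overheating.
Each of those chain origins has no stated cause.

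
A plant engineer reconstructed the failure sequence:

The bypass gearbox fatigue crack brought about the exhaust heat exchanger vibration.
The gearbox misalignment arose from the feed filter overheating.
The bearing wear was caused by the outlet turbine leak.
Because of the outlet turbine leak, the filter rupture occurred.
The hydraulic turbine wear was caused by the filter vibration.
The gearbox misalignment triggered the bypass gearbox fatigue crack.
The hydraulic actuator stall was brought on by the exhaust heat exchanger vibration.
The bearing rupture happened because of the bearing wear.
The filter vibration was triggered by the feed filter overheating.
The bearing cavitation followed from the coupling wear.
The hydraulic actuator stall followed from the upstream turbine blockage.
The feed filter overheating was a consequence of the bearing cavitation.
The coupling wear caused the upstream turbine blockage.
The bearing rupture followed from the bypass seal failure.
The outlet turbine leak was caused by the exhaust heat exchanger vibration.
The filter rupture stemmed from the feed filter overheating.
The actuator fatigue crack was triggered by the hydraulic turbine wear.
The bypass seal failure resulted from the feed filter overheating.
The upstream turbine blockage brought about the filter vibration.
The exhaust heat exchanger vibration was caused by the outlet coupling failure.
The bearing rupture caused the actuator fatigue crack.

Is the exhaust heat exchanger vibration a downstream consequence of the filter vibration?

The filter vibration leads to the hydraulic turbine wear, the actuator fatigue crack; the exhaust heat exchanger vibration is not among them.

No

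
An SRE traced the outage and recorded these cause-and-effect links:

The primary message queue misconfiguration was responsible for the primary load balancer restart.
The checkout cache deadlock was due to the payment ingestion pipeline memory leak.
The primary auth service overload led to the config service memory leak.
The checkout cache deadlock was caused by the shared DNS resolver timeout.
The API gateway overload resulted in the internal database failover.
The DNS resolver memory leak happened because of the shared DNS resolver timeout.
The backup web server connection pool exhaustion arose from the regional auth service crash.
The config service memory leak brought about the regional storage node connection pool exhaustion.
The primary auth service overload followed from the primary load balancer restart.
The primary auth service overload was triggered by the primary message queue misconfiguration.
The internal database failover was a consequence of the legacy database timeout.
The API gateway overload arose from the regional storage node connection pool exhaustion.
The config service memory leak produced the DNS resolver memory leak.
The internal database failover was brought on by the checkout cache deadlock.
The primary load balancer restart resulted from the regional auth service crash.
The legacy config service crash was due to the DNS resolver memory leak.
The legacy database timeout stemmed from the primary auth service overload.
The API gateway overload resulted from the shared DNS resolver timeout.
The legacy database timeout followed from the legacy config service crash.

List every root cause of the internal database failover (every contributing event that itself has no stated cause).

the payment ingestion pipeline memory leak, the primary message queue misconfiguration, the regional auth service crash, the shared DNS resolver timeout

Tracing upstream from the internal database failover: the internal database failover ← the legacy database timeout ← the primary auth service overload ← the primary load balancer restart ← the regional auth service crash.
A separate upstream branch: the internal database failover ← the legacy database timeout ← the primary auth service overload ← the primary message queue misconfiguration.
A separate upstream branch: the internal database failover ← the API gateway overload ← the shared DNS resolver timeout.
A separate upstream branch: the internal database failover ← the checkout cache deadlock ← the payment ingestion pipeline memory leak.
Each of those chain origins has no stated cause.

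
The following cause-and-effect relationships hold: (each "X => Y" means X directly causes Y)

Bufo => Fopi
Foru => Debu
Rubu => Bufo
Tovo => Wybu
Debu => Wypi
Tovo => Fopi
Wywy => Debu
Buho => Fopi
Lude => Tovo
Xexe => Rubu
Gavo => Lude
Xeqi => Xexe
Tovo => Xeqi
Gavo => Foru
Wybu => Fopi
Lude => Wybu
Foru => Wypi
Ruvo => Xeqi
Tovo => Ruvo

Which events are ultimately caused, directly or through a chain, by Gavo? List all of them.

Direct effects: Lude, Foru.
2 steps out: Debu, Tovo, Wybu, Wypi.
3 steps out: Ruvo, Xeqi, Fopi.
4 steps out: Xexe.
5 steps out: Rubu.
6 steps out: Bufo.
Not reachable from it: Wywy, Buho.

Bufo, Debu, Fopi, Foru, Lude, Rubu, Ruvo, Tovo, Wybu, Wypi, Xeqi, Xexe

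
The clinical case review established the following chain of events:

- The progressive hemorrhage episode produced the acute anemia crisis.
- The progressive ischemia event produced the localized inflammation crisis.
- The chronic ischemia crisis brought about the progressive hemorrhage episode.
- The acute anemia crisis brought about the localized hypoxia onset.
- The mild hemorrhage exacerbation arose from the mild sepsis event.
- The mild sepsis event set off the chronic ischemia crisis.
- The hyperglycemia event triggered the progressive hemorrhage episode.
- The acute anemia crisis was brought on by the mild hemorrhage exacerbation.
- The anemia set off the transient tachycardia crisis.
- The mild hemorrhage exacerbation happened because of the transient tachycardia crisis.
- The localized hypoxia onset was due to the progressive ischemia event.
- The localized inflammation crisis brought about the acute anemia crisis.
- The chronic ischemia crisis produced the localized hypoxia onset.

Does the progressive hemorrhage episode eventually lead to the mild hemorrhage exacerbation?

The progressive hemorrhage episode leads to the acute anemia crisis, the localized hypoxia onset; the mild hemorrhage exacerbation is not among them.

No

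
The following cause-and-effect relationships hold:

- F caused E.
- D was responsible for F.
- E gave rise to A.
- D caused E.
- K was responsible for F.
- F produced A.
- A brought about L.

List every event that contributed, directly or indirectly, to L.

Immediate cause of L: A.
Further upstream: D, F, E, K.

A, D, E, F, K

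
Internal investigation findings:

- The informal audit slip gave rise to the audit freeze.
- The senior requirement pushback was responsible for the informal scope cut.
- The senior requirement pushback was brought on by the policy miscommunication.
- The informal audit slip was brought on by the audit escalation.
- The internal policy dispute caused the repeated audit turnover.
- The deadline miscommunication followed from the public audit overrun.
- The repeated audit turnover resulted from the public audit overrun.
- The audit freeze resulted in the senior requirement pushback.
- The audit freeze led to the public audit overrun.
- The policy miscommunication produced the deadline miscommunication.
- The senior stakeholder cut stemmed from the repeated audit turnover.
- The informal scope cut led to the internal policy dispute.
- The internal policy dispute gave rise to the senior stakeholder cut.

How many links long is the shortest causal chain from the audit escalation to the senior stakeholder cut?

5

Shortest chain: the audit escalation → the informal audit slip → the audit freeze → the public audit overrun → the repeated audit turnover → the senior stakeholder cut.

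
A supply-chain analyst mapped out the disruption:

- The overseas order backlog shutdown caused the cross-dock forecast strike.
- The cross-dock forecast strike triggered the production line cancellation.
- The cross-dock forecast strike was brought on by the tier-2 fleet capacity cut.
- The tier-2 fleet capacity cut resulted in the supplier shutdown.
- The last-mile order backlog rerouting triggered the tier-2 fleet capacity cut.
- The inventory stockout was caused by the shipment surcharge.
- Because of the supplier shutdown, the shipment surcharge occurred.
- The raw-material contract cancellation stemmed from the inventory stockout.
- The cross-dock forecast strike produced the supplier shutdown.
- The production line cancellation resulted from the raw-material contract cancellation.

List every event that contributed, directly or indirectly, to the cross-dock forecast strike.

the last-mile order backlog rerouting, the overseas order backlog shutdown, the tier-2 fleet capacity cut

Immediate causes of the cross-dock forecast strike: the overseas order backlog shutdown, the tier-2 fleet capacity cut.
Further upstream: the last-mile order backlog rerouting.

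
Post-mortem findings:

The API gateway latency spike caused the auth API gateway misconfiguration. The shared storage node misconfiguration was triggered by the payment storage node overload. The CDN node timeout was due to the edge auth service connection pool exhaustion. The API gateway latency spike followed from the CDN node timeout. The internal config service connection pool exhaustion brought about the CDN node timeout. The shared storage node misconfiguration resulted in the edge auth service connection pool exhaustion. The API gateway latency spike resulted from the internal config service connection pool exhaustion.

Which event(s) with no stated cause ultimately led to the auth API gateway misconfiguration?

Tracing upstream from the auth API gateway misconfiguration: the auth API gateway misconfiguration ← the API gateway latency spike ← the CDN node timeout ← the edge auth service connection pool exhaustion ← the shared storage node misconfiguration ← the payment storage node overload.
A separate upstream branch: the auth API gateway misconfiguration ← the API gateway latency spike ← the internal config service connection pool exhaustion.
Each of those chain origins has no stated cause.

the internal config service connection pool exhaustion, the payment storage node overload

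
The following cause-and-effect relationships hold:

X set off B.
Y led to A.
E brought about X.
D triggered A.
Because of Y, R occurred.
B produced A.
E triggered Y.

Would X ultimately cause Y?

No

X leads to B, A; Y is not among them.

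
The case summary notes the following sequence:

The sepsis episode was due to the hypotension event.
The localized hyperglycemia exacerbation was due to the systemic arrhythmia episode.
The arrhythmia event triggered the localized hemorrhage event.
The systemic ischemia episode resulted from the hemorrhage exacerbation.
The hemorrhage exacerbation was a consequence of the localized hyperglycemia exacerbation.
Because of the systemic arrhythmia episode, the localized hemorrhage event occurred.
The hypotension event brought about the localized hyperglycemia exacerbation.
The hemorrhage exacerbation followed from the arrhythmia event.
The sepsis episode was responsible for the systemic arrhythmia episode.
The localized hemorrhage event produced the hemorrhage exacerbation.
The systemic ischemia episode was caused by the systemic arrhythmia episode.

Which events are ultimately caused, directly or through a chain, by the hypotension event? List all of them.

the hemorrhage exacerbation, the localized hemorrhage event, the localized hyperglycemia exacerbation, the sepsis episode, the systemic arrhythmia episode, the systemic ischemia episode

Direct effects: the sepsis episode, the localized hyperglycemia exacerbation.
2 steps out: the systemic arrhythmia episode, the hemorrhage exacerbation.
3 steps out: the localized hemorrhage event, the systemic ischemia episode.
Not reachable from it: the arrhythmia event.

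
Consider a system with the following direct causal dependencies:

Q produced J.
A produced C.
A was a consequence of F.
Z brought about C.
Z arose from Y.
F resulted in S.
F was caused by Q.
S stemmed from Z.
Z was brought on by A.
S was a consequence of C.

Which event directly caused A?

F

Upstream contributors include Q, but only F feeds directly into A.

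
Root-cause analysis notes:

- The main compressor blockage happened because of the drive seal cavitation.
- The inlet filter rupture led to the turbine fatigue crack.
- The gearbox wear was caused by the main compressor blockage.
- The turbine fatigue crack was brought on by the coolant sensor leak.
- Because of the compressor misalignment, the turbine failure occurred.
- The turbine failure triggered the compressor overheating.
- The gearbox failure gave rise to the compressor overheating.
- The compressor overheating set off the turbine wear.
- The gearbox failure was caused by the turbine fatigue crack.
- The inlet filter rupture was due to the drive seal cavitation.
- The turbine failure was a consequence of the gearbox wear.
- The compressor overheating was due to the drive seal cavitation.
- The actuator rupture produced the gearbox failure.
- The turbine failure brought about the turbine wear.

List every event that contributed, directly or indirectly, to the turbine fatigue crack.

the coolant sensor leak, the drive seal cavitation, the inlet filter rupture

Immediate causes of the turbine fatigue crack: the coolant sensor leak, the inlet filter rupture.
Further upstream: the drive seal cavitation.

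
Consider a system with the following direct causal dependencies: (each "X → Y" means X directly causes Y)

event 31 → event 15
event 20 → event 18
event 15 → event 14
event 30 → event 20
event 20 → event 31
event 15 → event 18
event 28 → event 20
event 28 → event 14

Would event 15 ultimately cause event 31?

Event 15 leads to event 18, event 14; event 31 is not among them.

No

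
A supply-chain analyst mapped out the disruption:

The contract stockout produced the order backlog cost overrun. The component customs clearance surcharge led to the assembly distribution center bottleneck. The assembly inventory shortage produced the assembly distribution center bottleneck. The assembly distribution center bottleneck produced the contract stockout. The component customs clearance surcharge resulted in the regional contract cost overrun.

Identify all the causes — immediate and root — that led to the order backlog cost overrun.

the assembly distribution center bottleneck, the assembly inventory shortage, the component customs clearance surcharge, the contract stockout

Immediate cause of the order backlog cost overrun: the contract stockout.
Further upstream: the component customs clearance surcharge, the assembly inventory shortage, the assembly distribution center bottleneck.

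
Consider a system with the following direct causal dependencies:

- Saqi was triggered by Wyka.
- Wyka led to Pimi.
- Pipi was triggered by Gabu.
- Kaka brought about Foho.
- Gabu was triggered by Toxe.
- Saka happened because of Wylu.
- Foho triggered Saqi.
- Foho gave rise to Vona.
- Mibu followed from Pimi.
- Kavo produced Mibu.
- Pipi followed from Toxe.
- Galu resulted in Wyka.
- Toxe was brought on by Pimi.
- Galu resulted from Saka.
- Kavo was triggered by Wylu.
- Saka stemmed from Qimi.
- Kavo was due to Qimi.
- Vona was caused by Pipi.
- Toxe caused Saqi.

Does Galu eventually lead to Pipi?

Yes

There is a causal chain: Galu → Wyka → Pimi → Toxe → Pipi.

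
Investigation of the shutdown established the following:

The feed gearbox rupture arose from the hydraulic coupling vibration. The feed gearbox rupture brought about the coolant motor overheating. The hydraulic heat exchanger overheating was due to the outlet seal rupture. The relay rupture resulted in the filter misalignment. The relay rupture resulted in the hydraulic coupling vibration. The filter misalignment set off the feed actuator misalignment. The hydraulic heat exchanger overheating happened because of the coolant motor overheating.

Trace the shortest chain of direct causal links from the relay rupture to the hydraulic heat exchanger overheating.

the relay rupture → the hydraulic coupling vibration → the feed gearbox rupture → the coolant motor overheating → the hydraulic heat exchanger overheating

the relay rupture → the hydraulic coupling vibration
the hydraulic coupling vibration → the feed gearbox rupture
the feed gearbox rupture → the coolant motor overheating
the coolant motor overheating → the hydraulic heat exchanger overheating
Length: 4 steps.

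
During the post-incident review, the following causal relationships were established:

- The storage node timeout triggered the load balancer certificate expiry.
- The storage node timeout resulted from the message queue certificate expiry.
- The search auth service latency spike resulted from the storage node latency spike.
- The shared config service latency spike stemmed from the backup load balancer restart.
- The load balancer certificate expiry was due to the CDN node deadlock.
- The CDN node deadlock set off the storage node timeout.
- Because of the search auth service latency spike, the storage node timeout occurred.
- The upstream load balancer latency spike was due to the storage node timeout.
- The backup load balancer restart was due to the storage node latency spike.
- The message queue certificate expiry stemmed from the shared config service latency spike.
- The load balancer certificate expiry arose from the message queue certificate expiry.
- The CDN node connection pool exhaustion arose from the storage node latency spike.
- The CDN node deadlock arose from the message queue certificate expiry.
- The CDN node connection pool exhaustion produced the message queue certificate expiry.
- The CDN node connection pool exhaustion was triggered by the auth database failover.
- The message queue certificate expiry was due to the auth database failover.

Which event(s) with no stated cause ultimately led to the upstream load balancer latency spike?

the auth database failover, the storage node latency spike

Tracing upstream from the upstream load balancer latency spike: the upstream load balancer latency spike ← the storage node timeout ← the search auth service latency spike ← the storage node latency spike.
A separate upstream branch: the upstream load balancer latency spike ← the storage node timeout ← the message queue certificate expiry ← the auth database failover.
Each of those chain origins has no stated cause.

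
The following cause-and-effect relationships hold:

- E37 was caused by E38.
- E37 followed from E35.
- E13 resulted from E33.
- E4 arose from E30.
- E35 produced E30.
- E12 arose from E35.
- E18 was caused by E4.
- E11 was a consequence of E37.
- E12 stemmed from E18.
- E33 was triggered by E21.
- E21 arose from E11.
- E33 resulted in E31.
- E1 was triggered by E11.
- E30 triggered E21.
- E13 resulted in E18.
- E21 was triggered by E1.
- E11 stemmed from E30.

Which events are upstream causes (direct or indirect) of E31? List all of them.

E1, E11, E21, E30, E33, E35, E37, E38

Immediate cause of E31: E33.
Further upstream: E35, E38, E30, E37, E11, E1, E21.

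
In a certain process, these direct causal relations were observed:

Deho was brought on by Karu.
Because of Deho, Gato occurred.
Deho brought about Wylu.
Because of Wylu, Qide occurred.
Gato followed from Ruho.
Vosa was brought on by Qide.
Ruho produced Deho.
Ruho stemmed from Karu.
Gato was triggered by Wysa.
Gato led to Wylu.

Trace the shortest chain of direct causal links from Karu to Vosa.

Karu → Deho
Deho → Wylu
Wylu → Qide
Qide → Vosa
Length: 4 steps.

Karu → Deho → Wylu → Qide → Vosa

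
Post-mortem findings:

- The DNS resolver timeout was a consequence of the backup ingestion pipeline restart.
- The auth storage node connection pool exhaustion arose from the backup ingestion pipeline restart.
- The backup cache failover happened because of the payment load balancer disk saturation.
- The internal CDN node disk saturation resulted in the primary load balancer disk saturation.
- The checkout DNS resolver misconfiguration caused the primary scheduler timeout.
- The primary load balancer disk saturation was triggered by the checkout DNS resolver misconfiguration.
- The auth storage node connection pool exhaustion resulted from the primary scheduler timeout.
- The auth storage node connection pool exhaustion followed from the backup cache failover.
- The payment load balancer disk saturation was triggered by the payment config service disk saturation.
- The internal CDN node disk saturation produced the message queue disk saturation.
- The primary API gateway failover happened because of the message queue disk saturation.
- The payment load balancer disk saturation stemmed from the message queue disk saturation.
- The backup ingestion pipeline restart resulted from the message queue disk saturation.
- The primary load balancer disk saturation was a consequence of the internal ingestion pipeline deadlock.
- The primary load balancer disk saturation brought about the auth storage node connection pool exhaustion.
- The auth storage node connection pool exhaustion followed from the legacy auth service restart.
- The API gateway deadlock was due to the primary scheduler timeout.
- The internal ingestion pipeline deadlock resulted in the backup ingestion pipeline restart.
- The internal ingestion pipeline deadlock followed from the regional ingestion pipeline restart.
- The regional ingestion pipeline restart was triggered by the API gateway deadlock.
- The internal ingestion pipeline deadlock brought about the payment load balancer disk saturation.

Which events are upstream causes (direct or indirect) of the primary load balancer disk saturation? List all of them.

the API gateway deadlock, the checkout DNS resolver misconfiguration, the internal CDN node disk saturation, the internal ingestion pipeline deadlock, the primary scheduler timeout, the regional ingestion pipeline restart

Immediate causes of the primary load balancer disk saturation: the checkout DNS resolver misconfiguration, the internal CDN node disk saturation, the internal ingestion pipeline deadlock.
Further upstream: the primary scheduler timeout, the API gateway deadlock, the regional ingestion pipeline restart.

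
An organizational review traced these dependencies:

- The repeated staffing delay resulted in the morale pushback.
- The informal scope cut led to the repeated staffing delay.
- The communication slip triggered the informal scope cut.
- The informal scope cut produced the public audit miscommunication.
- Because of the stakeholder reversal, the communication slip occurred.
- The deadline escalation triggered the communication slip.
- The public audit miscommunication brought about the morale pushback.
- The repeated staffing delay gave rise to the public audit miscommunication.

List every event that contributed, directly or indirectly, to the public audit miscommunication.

Immediate causes of the public audit miscommunication: the informal scope cut, the repeated staffing delay.
Further upstream: the stakeholder reversal, the communication slip, the deadline escalation.

the communication slip, the deadline escalation, the informal scope cut, the repeated staffing delay, the stakeholder reversal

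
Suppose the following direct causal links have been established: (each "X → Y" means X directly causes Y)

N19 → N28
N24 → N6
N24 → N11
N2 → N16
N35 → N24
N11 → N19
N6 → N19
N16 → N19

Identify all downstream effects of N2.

N16, N19, N28

Direct effects: N16.
2 steps out: N19.
3 steps out: N28.
Not reachable from it: N35, N24, N6, N11.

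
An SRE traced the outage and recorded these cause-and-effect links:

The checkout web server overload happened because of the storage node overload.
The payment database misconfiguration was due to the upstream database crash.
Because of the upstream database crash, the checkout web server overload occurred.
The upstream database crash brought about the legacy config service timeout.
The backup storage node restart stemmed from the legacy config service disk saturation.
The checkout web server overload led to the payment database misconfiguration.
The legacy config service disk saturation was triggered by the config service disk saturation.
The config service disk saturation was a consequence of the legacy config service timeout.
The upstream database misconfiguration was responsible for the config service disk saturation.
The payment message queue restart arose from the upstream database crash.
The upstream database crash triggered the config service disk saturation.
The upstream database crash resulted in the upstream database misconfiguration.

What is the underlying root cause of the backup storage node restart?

the upstream database crash

Tracing upstream from the backup storage node restart: the backup storage node restart ← the legacy config service disk saturation ← the config service disk saturation ← the upstream database crash.
The upstream database crash has no stated cause, so it is the root.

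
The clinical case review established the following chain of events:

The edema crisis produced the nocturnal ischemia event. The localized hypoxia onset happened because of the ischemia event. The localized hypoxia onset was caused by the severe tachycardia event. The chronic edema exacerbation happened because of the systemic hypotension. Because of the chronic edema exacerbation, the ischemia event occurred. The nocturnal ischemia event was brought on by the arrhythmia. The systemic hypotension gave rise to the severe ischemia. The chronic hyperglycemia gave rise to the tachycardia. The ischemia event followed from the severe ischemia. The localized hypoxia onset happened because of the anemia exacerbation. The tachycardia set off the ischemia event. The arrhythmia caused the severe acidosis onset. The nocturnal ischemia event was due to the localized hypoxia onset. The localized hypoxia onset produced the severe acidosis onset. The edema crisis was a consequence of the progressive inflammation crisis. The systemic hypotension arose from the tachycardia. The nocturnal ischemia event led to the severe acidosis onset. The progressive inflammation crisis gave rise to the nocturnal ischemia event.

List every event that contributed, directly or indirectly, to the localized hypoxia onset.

the anemia exacerbation, the chronic edema exacerbation, the chronic hyperglycemia, the ischemia event, the severe ischemia, the severe tachycardia event, the systemic hypotension, the tachycardia

Immediate causes of the localized hypoxia onset: the severe tachycardia event, the anemia exacerbation, the ischemia event.
Further upstream: the chronic hyperglycemia, the tachycardia, the systemic hypotension, the severe ischemia, the chronic edema exacerbation.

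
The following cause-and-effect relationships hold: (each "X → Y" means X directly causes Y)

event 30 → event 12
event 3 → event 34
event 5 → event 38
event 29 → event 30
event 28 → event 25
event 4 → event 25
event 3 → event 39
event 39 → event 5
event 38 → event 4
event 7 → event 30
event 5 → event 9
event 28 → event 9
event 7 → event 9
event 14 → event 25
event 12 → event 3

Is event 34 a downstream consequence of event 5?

No

Event 5 leads to event 38, event 4, event 25, event 9; event 34 is not among them.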